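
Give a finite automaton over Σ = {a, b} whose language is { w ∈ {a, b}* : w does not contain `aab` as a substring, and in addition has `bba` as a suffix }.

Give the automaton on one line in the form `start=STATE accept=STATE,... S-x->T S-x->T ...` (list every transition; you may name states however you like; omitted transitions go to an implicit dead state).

Handle the two conditions separately and then intersect. The first has 4 states tracking partial matches of the forbidden pattern `aab`; the second has 4 states tracking how much of the suffix `bba` has currently been matched. A product state is a pair (one from each), accepting exactly when both do.
        a   b  
>  q0   q1  q2 
   q1   q3  q2 
   q2   q1  q4 
   q3   q3  q5 
   q4   q6  q4 
   q5   q7  q8 
 * q6   q3  q2 
   q7   q7  q5 
   q8   q9  q8 
   q9   q7  q5 
(> = start, * = accepting)

start=q0 accept=q6 q0-a->q1 q0-b->q2 q1-a->q3 q1-b->q2 q2-a->q1 q2-b->q4 q3-a->q3 q3-b->q5 q4-a->q6 q4-b->q4 q5-a->q7 q5-b->q8 q6-a->q3 q6-b->q2 q7-a->q7 q7-b->q5 q8-a->q9 q8-b->q8 q9-a->q7 q9-b->q5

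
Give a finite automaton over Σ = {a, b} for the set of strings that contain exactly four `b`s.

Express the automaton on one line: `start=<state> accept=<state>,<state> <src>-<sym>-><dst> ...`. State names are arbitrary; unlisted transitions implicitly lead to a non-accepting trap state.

start=q0 accept=q4 q0-a->q0 q0-b->q1 q1-a->q1 q1-b->q2 q2-a->q2 q2-b->q3 q3-a->q3 q3-b->q4 q4-a->q4 q4-b->q5 q5-a->q5 q5-b->q5

Only the number of `b`s matters, and only up to 5. Make a chain q0 → q1 → q2 → q3 → q4 → q5 advanced by each `b` (with q5 absorbing); every other symbol self-loops. The accepting set is {q4}.
        a   b  
>  q0   q0  q1 
   q1   q1  q2 
   q2   q2  q3 
   q3   q3  q4 
 * q4   q4  q5 
   q5   q5  q5 
(> = start, * = accepting)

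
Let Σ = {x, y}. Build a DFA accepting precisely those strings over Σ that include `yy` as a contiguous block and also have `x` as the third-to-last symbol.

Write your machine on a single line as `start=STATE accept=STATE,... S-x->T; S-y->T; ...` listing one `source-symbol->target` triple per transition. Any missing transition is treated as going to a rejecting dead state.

start=s0; accept=s10,s17,s18,s19; s0-x->s1; s0-y->s2; s1-x->s3; s1-y->s4; s2-x->s5; s2-y->s6; s3-x->s7; s3-y->s8; s4-x->s9; s4-y->s10; s5-x->s11; s5-y->s12; s6-x->s13; s6-y->s14; s7-x->s7; s7-y->s8; s8-x->s9; s8-y->s10; s9-x->s11; s9-y->s12; s10-x->s13; s10-y->s14; s11-x->s7; s11-y->s8; s12-x->s9; s12-y->s10; s13-x->s15; s13-y->s16; s14-x->s13; s14-y->s14; s15-x->s17; s15-y->s18; s16-x->s19; s16-y->s10; s17-x->s17; s17-y->s18; s18-x->s19; s18-y->s10; s19-x->s15; s19-y->s16

Handle the two conditions separately and then intersect. One (3 states) tracks whether and how much of `yy` has been seen; the other (15 states) tracks the last 3 symbols read. Each combined state is a pair, one component from each; accept when both components accept.
With 20 states:
          x    y  
>  s0     s1   s2 
   s1     s3   s4 
   s2     s5   s6 
   s3     s7   s8 
   s4     s9  s10 
   s5    s11  s12 
   s6    s13  s14 
   s7     s7   s8 
   s8     s9  s10 
   s9    s11  s12 
 * s10   s13  s14 
   s11    s7   s8 
   s12    s9  s10 
   s13   s15  s16 
   s14   s13  s14 
   s15   s17  s18 
   s16   s19  s10 
 * s17   s17  s18 
 * s18   s19  s10 
 * s19   s15  s16 
(> = start, * = accepting)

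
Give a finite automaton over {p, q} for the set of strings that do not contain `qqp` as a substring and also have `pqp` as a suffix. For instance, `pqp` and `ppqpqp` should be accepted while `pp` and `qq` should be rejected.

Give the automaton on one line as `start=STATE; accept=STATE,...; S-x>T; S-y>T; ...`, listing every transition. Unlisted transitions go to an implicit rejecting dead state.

Build one automaton per condition and run them in lockstep. The first has 4 states tracking partial matches of the forbidden pattern `qqp`; the second has 4 states tracking how much of the suffix `pqp` has currently been matched. A product state is a pair (one from each), accepting exactly when both do. Equivalent product states are then merged.
A 6-state machine:
       p  q 
>  A   B  C 
   B   B  D 
   C   B  E 
   D   F  E 
   E   E  E 
 * F   B  D 
(> = start, * = accepting)

start=A; accept=F; A-p>B; A-q>C; B-p>B; B-q>D; C-p>B; C-q>E; D-p>F; D-q>E; E-p>E; E-q>E; F-p>B; F-q>D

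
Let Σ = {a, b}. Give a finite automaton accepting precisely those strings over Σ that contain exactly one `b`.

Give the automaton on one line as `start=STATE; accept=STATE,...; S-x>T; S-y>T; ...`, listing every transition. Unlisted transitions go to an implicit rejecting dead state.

start=q0; accept=q1; q0-a>q0; q0-b>q1; q1-a>q1; q1-b>q2; q2-a>q2; q2-b>q2

Only the number of `b`s matters, and only up to 2. Make a chain q0 → q1 → q2 advanced by each `b` (with q2 absorbing); every other symbol self-loops. The accepting set is {q1}.
3 states suffice.
        a   b  
>  q0   q0  q1 
 * q1   q1  q2 
   q2   q2  q2 
(> = start, * = accepting)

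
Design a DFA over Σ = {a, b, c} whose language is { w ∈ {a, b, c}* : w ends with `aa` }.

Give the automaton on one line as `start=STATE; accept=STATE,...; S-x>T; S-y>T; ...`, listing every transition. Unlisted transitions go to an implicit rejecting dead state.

start=S0; accept=S2; S0-a>S1; S0-b>S0; S0-c>S0; S1-a>S2; S1-b>S0; S1-c>S0; S2-a>S2; S2-b>S0; S2-c>S0

Remember how much of `aa` the current input suffix matches. State S0 means no match yet; S1 means the last symbol is `a`; S2 means the last 2 symbols are `aa`. Only S2 accepts. On a mismatch, fall back to the longest proper suffix that is still a prefix of `aa`.
        a   b   c  
>  S0   S1  S0  S0 
   S1   S2  S0  S0 
 * S2   S2  S0  S0 
(> = start, * = accepting)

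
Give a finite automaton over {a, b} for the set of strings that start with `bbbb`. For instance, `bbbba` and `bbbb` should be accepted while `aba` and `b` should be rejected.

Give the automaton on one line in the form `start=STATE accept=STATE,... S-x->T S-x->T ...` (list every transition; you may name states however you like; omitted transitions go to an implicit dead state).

Check the first 4 symbols one by one: q0 through q3 record how many have matched `bbbb` so far; any wrong symbol goes to the dead state q5. After all 4 match we enter the accepting sink q4.
With 6 states:
        a   b  
>  q0   q5  q1 
   q1   q5  q2 
   q2   q5  q3 
   q3   q5  q4 
 * q4   q4  q4 
   q5   q5  q5 
(> = start, * = accepting)

start=q0 accept=q4 q0-a->q5 q0-b->q1 q1-a->q5 q1-b->q2 q2-a->q5 q2-b->q3 q3-a->q5 q3-b->q4 q4-a->q4 q4-b->q4 q5-a->q5 q5-b->q5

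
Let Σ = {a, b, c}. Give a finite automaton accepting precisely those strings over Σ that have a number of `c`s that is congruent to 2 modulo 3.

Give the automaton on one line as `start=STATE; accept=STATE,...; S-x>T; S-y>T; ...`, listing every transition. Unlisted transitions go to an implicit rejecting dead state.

start=q0; accept=q2; q0-a>q0; q0-b>q0; q0-c>q1; q1-a>q1; q1-b>q1; q1-c>q2; q2-a>q2; q2-b>q2; q2-c>q0

The only thing that matters is how many `c`s have appeared, reduced mod 3. Use one state per residue: q0 for 0, …, q2 for 2. Reading `c` moves to the next residue; anything else stays put. q2 is accepting.
With 3 states:
        a   b   c  
>  q0   q0  q0  q1 
   q1   q1  q1  q2 
 * q2   q2  q2  q0 
(> = start, * = accepting)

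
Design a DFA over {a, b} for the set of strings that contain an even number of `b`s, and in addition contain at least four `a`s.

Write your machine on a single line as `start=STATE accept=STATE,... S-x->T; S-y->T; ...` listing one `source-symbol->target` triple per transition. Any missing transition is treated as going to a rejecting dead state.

start=S0; accept=S7,S9; S0-a->S1; S0-b->S2; S1-a->S3; S1-b->S4; S2-a->S4; S2-b->S0; S3-a->S5; S3-b->S6; S4-a->S6; S4-b->S1; S5-a->S7; S5-b->S8; S6-a->S8; S6-b->S3; S7-a->S9; S7-b->S10; S8-a->S10; S8-b->S5; S9-a->S9; S9-b->S11; S10-a->S11; S10-b->S7; S11-a->S11; S11-b->S9

Run two small machines in parallel and take their product. The first has 2 states tracking the count of `b`s modulo 2; the second has 6 states tracking the count of `a`s, saturating at 5. A product state is a pair (one from each), accepting exactly when both do.
A 12-state machine:
          a    b  
>  S0     S1   S2 
   S1     S3   S4 
   S2     S4   S0 
   S3     S5   S6 
   S4     S6   S1 
   S5     S7   S8 
   S6     S8   S3 
 * S7     S9  S10 
   S8    S10   S5 
 * S9     S9  S11 
   S10   S11   S7 
   S11   S11   S9 
(> = start, * = accepting)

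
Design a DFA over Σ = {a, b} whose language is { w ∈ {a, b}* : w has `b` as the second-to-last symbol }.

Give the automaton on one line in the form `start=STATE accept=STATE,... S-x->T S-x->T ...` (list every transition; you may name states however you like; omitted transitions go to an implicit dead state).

Because acceptance depends on a position counted from the end, the machine has to buffer the most recent 2 symbols. Make each state the string of the last up-to-2 symbols read; on input `x` shift the window left and append `x`. Accept when the buffered window has length 2 and begins with `b`.
7 states suffice.
        a   b  
>  q0   q1  q2 
   q1   q3  q4 
   q2   q5  q6 
   q3   q3  q4 
   q4   q5  q6 
 * q5   q3  q4 
 * q6   q5  q6 
(> = start, * = accepting)

start=q0 accept=q5,q6 q0-a->q1 q0-b->q2 q1-a->q3 q1-b->q4 q2-a->q5 q2-b->q6 q3-a->q3 q3-b->q4 q4-a->q5 q4-b->q6 q5-a->q3 q5-b->q4 q6-a->q5 q6-b->q6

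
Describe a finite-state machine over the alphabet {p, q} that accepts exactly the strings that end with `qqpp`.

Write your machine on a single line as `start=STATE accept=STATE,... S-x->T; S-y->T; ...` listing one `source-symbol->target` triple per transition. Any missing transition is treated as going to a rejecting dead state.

Remember how much of `qqpp` the current input suffix matches. State S0 means no match yet; S1 means the last symbol is `q`; S2 means the last 2 symbols are `qq`; S3 means the last 3 symbols are `qqp`; S4 means the last 4 symbols are `qqpp`. Only S4 accepts. On a mismatch, fall back to the longest proper suffix that is still a prefix of `qqpp`.
With 5 states:
        p   q  
>  S0   S0  S1 
   S1   S0  S2 
   S2   S3  S2 
   S3   S4  S1 
 * S4   S0  S1 
(> = start, * = accepting)

start=S0; accept=S4; S0-p->S0; S0-q->S1; S1-p->S0; S1-q->S2; S2-p->S3; S2-q->S2; S3-p->S4; S3-q->S1; S4-p->S0; S4-q->S1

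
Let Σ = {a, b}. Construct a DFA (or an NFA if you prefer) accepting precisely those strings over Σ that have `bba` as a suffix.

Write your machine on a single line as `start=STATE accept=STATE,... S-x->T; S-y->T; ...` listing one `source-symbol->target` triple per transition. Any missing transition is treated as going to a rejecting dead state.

Let each state record the length of the longest suffix of the input read so far that is also a prefix of `bba`. q1 means the last symbol is `b`; q2 means the last 2 symbols are `bb`; q3 means the last 3 symbols are `bba`. Accept only at q3, where the string currently ends in `bba`.
A 4-state machine:
        a   b  
>  q0   q0  q1 
   q1   q0  q2 
   q2   q3  q2 
 * q3   q0  q1 
(> = start, * = accepting)

start=q0; accept=q3; q0-a->q0; q0-b->q1; q1-a->q0; q1-b->q2; q2-a->q3; q2-b->q2; q3-a->q0; q3-b->q1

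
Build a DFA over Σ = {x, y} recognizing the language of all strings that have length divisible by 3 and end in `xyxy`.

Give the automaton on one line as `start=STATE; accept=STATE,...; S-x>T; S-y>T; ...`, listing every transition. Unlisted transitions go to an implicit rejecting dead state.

Build one automaton per condition and run them in lockstep. One (3 states) tracks the input length modulo 3; the other (5 states) tracks how much of the suffix `xyxy` has currently been matched. Each combined state is a pair, one component from each; accept when both components accept. Minimizing collapses redundant product states.
A 7-state machine:
       x  y 
>  A   B  B 
   B   C  C 
   C   D  A 
   D   B  E 
   E   F  C 
   F   D  G 
 * G   B  B 
(> = start, * = accepting)

start=A; accept=G; A-x>B; A-y>B; B-x>C; B-y>C; C-x>D; C-y>A; D-x>B; D-y>E; E-x>F; E-y>C; F-x>D; F-y>G; G-x>B; G-y>B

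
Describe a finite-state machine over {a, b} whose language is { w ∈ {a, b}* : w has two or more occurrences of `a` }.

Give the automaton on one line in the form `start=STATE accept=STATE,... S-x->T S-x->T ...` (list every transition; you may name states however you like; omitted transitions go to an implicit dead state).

start=q0 accept=q2,q3 q0-a->q1 q0-b->q0 q1-a->q2 q1-b->q1 q2-a->q3 q2-b->q2 q3-a->q3 q3-b->q3

Count `a`s, saturating at 3: states q0 through q2 mean 0 through 2 `a`s seen; q3 means more than 2. Each `a` increments (capped at q3); other symbols loop. Accept from {q2, q3}.
With 4 states:
        a   b  
>  q0   q1  q0 
   q1   q2  q1 
 * q2   q3  q2 
 * q3   q3  q3 
(> = start, * = accepting)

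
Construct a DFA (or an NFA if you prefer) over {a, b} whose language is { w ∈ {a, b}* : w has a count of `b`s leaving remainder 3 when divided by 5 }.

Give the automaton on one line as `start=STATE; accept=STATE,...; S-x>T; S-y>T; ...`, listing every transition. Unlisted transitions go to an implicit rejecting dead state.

start=q0; accept=q3; q0-a>q0; q0-b>q1; q1-a>q1; q1-b>q2; q2-a>q2; q2-b>q3; q3-a>q3; q3-b>q4; q4-a>q4; q4-b>q0

The only thing that matters is how many `b`s have appeared, reduced mod 5. Use one state per residue: q0 for 0, …, q4 for 4. Reading `b` moves to the next residue; anything else stays put. q3 is accepting.
        a   b  
>  q0   q0  q1 
   q1   q1  q2 
   q2   q2  q3 
 * q3   q3  q4 
   q4   q4  q0 
(> = start, * = accepting)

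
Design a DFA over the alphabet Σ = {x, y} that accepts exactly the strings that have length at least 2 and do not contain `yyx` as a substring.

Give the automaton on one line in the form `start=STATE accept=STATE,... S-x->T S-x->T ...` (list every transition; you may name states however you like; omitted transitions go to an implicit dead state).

start=A accept=D,E,F A-x->B A-y->C B-x->D B-y->E C-x->D C-y->F D-x->D D-y->E E-x->D E-y->F F-x->G F-y->F G-x->G G-y->G

Build one automaton per condition and run them in lockstep. One (4 states) tracks the input length, saturating at 3; the other (4 states) tracks partial matches of the forbidden pattern `yyx`. Each combined state is a pair, one component from each; accept when both components accept. After merging equivalent states the machine shrinks.
       x  y 
>  A   B  C 
   B   D  E 
   C   D  F 
 * D   D  E 
 * E   D  F 
 * F   G  F 
   G   G  G 
(> = start, * = accepting)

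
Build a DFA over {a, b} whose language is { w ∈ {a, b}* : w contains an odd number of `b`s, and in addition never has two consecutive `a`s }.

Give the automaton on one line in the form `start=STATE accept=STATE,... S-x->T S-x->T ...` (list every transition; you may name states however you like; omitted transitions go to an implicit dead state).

start=S0 accept=S2,S4 S0-a->S1 S0-b->S2 S1-a->S3 S1-b->S2 S2-a->S4 S2-b->S0 S3-a->S3 S3-b->S5 S4-a->S5 S4-b->S0 S5-a->S5 S5-b->S3

Run two small machines in parallel and take their product. The first has 2 states tracking the count of `b`s modulo 2; the second has 3 states tracking partial matches of the forbidden pattern `aa`. A product state is a pair (one from each), accepting exactly when both do.
        a   b  
>  S0   S1  S2 
   S1   S3  S2 
 * S2   S4  S0 
   S3   S3  S5 
 * S4   S5  S0 
   S5   S5  S3 
(> = start, * = accepting)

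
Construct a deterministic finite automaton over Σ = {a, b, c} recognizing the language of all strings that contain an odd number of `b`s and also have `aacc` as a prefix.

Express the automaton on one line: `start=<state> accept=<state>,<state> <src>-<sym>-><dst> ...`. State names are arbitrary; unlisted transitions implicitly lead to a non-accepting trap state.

start=q0 accept=q7 q0-a->q1 q0-b->q2 q0-c->q3 q1-a->q4 q1-b->q2 q1-c->q3 q2-a->q2 q2-b->q3 q2-c->q2 q3-a->q3 q3-b->q2 q3-c->q3 q4-a->q3 q4-b->q2 q4-c->q5 q5-a->q3 q5-b->q2 q5-c->q6 q6-a->q6 q6-b->q7 q6-c->q6 q7-a->q7 q7-b->q6 q7-c->q7

Run two small machines in parallel and take their product. One (2 states) tracks the count of `b`s modulo 2; the other (6 states) tracks whether the input so far still matches the prefix `aacc`. Each combined state is a pair, one component from each; accept when both components accept.
An 8-state machine:
        a   b   c  
>  q0   q1  q2  q3 
   q1   q4  q2  q3 
   q2   q2  q3  q2 
   q3   q3  q2  q3 
   q4   q3  q2  q5 
   q5   q3  q2  q6 
   q6   q6  q7  q6 
 * q7   q7  q6  q7 
(> = start, * = accepting)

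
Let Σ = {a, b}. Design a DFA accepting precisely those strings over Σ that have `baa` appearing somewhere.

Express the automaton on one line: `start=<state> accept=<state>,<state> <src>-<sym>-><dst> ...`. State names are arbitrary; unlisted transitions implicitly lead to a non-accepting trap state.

start=s0 accept=s3 s0-a->s0 s0-b->s1 s1-a->s2 s1-b->s1 s2-a->s3 s2-b->s1 s3-a->s3 s3-b->s3

Track how much of `baa` has been matched so far: state s0 is no progress, s3 is the absorbing accept state reached once `baa` has occurred. Intermediate states record partial matches; on a mismatch, fall back to the longest reusable overlap.
With 4 states:
        a   b  
>  s0   s0  s1 
   s1   s2  s1 
   s2   s3  s1 
 * s3   s3  s3 
(> = start, * = accepting)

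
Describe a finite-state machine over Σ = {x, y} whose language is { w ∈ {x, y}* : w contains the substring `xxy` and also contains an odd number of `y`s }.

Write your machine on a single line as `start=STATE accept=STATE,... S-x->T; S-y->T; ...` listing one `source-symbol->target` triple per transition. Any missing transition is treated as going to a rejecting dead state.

Handle the two conditions separately and then intersect. One (4 states) tracks whether and how much of `xxy` has been seen; the other (2 states) tracks the count of `y`s modulo 2. Each combined state is a pair, one component from each; accept when both components accept.
       x  y 
>  A   B  C 
   B   D  C 
   C   E  A 
   D   D  F 
   E   G  A 
 * F   F  H 
   G   G  H 
   H   H  F 
(> = start, * = accepting)

start=A; accept=F; A-x->B; A-y->C; B-x->D; B-y->C; C-x->E; C-y->A; D-x->D; D-y->F; E-x->G; E-y->A; F-x->F; F-y->H; G-x->G; G-y->H; H-x->H; H-y->F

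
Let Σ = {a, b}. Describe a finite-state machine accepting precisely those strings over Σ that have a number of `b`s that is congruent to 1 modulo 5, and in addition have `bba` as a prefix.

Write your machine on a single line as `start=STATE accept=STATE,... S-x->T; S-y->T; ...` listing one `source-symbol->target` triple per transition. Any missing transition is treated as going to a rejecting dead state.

start=q0; accept=q8; q0-a->q1; q0-b->q2; q1-a->q1; q1-b->q1; q2-a->q1; q2-b->q3; q3-a->q4; q3-b->q1; q4-a->q4; q4-b->q5; q5-a->q5; q5-b->q6; q6-a->q6; q6-b->q7; q7-a->q7; q7-b->q8; q8-a->q8; q8-b->q4

Handle the two conditions separately and then intersect. The first has 5 states tracking the count of `b`s modulo 5; the second has 5 states tracking whether the input so far still matches the prefix `bba`. A product state is a pair (one from each), accepting exactly when both do. Equivalent product states are then merged.
A 9-state machine:
        a   b  
>  q0   q1  q2 
   q1   q1  q1 
   q2   q1  q3 
   q3   q4  q1 
   q4   q4  q5 
   q5   q5  q6 
   q6   q6  q7 
   q7   q7  q8 
 * q8   q8  q4 
(> = start, * = accepting)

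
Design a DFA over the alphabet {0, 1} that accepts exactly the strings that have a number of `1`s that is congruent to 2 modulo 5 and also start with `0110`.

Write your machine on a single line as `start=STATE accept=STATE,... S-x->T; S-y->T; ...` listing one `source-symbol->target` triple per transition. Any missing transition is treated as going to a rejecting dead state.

start=q0; accept=q5; q0-0->q1; q0-1->q2; q1-0->q2; q1-1->q3; q2-0->q2; q2-1->q2; q3-0->q2; q3-1->q4; q4-0->q5; q4-1->q2; q5-0->q5; q5-1->q6; q6-0->q6; q6-1->q7; q7-0->q7; q7-1->q8; q8-0->q8; q8-1->q9; q9-0->q9; q9-1->q5

Run two small machines in parallel and take their product. One (5 states) tracks the count of `1`s modulo 5; the other (6 states) tracks whether the input so far still matches the prefix `0110`. Each combined state is a pair, one component from each; accept when both components accept. After merging equivalent states the machine shrinks.
        0   1  
>  q0   q1  q2 
   q1   q2  q3 
   q2   q2  q2 
   q3   q2  q4 
   q4   q5  q2 
 * q5   q5  q6 
   q6   q6  q7 
   q7   q7  q8 
   q8   q8  q9 
   q9   q9  q5 
(> = start, * = accepting)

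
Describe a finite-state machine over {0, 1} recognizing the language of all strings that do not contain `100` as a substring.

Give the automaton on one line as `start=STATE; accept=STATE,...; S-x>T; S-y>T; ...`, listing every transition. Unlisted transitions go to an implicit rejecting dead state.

This is the complement of 'contains `100`'. Use the same substring-matching states — q0 through q3 holding how much of `100` has just been matched — but flip the accepting set: everything except the trap q3 accepts.
        0   1  
>* q0   q0  q1 
 * q1   q2  q1 
 * q2   q3  q1 
   q3   q3  q3 
(> = start, * = accepting)

start=q0; accept=q0,q1,q2; q0-0>q0; q0-1>q1; q1-0>q2; q1-1>q1; q2-0>q3; q2-1>q1; q3-0>q3; q3-1>q3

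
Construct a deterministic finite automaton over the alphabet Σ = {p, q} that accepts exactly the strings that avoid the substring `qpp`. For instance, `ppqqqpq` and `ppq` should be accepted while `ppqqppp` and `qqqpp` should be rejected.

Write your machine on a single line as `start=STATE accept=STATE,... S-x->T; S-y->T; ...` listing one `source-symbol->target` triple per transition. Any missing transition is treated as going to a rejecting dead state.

start=A; accept=A,B,C; A-p->A; A-q->B; B-p->C; B-q->B; C-p->D; C-q->B; D-p->D; D-q->D

This is the complement of 'contains `qpp`'. Use the same substring-matching states — A through D holding how much of `qpp` has just been matched — but flip the accepting set: everything except the trap D accepts.
       p  q 
>* A   A  B 
 * B   C  B 
 * C   D  B 
   D   D  D 
(> = start, * = accepting)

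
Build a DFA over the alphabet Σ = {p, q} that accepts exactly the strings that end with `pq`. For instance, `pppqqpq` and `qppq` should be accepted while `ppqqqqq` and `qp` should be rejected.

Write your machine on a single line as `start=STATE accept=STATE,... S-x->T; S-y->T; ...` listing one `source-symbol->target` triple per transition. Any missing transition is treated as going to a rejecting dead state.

Let each state record the length of the longest suffix of the input read so far that is also a prefix of `pq`. B means the last symbol is `p`; C means the last 2 symbols are `pq`. Accept only at C, where the string currently ends in `pq`.
With 3 states:
       p  q 
>  A   B  A 
   B   B  C 
 * C   B  A 
(> = start, * = accepting)

start=A; accept=C; A-p->B; A-q->A; B-p->B; B-q->C; C-p->B; C-q->A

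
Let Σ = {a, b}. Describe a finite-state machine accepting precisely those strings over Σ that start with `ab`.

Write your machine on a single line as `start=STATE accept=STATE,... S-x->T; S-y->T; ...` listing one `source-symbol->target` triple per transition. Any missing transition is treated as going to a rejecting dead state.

Walk along `ab` while the input agrees: from q0 take `a` to q1, and so on. Any deviation drops to the rejecting sink q3. Once q2 is reached the prefix is confirmed and every continuation is accepted.
4 states suffice.
        a   b  
>  q0   q1  q3 
   q1   q3  q2 
 * q2   q2  q2 
   q3   q3  q3 
(> = start, * = accepting)

start=q0; accept=q2; q0-a->q1; q0-b->q3; q1-a->q3; q1-b->q2; q2-a->q2; q2-b->q2; q3-a->q3; q3-b->q3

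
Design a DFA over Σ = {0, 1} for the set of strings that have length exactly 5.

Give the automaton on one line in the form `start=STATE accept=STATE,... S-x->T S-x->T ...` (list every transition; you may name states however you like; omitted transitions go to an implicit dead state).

Count input length up to 6: every symbol moves from q0 toward q6, which means 'more than 5' and absorbs. Accept from {q5}.
With 7 states:
        0   1  
>  q0   q1  q1 
   q1   q2  q2 
   q2   q3  q3 
   q3   q4  q4 
   q4   q5  q5 
 * q5   q6  q6 
   q6   q6  q6 
(> = start, * = accepting)

start=q0 accept=q5 q0-0->q1 q0-1->q1 q1-0->q2 q1-1->q2 q2-0->q3 q2-1->q3 q3-0->q4 q3-1->q4 q4-0->q5 q4-1->q5 q5-0->q6 q5-1->q6 q6-0->q6 q6-1->q6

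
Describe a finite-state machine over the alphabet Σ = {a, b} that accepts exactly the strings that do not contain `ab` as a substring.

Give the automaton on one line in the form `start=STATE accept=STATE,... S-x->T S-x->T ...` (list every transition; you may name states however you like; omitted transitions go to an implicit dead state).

start=q0 accept=q0,q1 q0-a->q1 q0-b->q0 q1-a->q1 q1-b->q2 q2-a->q2 q2-b->q2

Track partial matches of the forbidden pattern `ab`. State q2 is a dead state reached once `ab` has occurred; every other state accepts. q0 means no part of `ab` is currently matched.
A 3-state machine:
        a   b  
>* q0   q1  q0 
 * q1   q1  q2 
   q2   q2  q2 
(> = start, * = accepting)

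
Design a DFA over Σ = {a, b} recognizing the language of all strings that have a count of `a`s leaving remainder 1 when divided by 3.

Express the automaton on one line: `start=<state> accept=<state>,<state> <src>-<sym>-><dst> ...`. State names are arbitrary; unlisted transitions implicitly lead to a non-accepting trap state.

start=q0 accept=q1 q0-a->q1 q0-b->q0 q1-a->q2 q1-b->q1 q2-a->q0 q2-b->q2

The only thing that matters is how many `a`s have appeared, reduced mod 3. Use one state per residue: q0 for 0, …, q2 for 2. Reading `a` moves to the next residue; anything else stays put. q1 is accepting.
        a   b  
>  q0   q1  q0 
 * q1   q2  q1 
   q2   q0  q2 
(> = start, * = accepting)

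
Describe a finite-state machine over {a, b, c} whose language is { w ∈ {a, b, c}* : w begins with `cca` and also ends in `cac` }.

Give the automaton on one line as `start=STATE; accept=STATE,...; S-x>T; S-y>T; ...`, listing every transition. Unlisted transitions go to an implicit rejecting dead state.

Run two small machines in parallel and take their product. One (5 states) tracks whether the input so far still matches the prefix `cca`; the other (4 states) tracks how much of the suffix `cac` has currently been matched. Each combined state is a pair, one component from each; accept when both components accept. After merging equivalent states the machine shrinks.
        a   b   c  
>  q0   q1  q1  q2 
   q1   q1  q1  q1 
   q2   q1  q1  q3 
   q3   q4  q1  q1 
   q4   q5  q5  q6 
   q5   q5  q5  q7 
 * q6   q4  q5  q7 
   q7   q4  q5  q7 
(> = start, * = accepting)

start=q0; accept=q6; q0-a>q1; q0-b>q1; q0-c>q2; q1-a>q1; q1-b>q1; q1-c>q1; q2-a>q1; q2-b>q1; q2-c>q3; q3-a>q4; q3-b>q1; q3-c>q1; q4-a>q5; q4-b>q5; q4-c>q6; q5-a>q5; q5-b>q5; q5-c>q7; q6-a>q4; q6-b>q5; q6-c>q7; q7-a>q4; q7-b>q5; q7-c>q7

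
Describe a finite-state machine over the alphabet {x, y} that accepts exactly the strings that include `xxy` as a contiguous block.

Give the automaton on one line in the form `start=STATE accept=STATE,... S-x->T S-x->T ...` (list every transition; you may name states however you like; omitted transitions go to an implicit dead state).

start=s0 accept=s3 s0-x->s1 s0-y->s0 s1-x->s2 s1-y->s0 s2-x->s2 s2-y->s3 s3-x->s3 s3-y->s3

States s0..s2 record the length of the longest prefix of `xxy` that matches the current input suffix. Reaching s3 means `xxy` has been seen, and we stay there forever. Accept from s3.
        x   y  
>  s0   s1  s0 
   s1   s2  s0 
   s2   s2  s3 
 * s3   s3  s3 
(> = start, * = accepting)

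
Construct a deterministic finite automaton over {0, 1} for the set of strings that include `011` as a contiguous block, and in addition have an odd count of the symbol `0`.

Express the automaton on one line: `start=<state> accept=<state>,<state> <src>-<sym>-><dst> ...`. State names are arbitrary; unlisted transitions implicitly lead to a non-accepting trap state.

start=q0 accept=q5 q0-0->q1 q0-1->q0 q1-0->q2 q1-1->q3 q2-0->q1 q2-1->q4 q3-0->q2 q3-1->q5 q4-0->q1 q4-1->q6 q5-0->q6 q5-1->q5 q6-0->q5 q6-1->q6

Run two small machines in parallel and take their product. The first has 4 states tracking whether and how much of `011` has been seen; the second has 2 states tracking the count of `0`s modulo 2. A product state is a pair (one from each), accepting exactly when both do.
A 7-state machine:
        0   1  
>  q0   q1  q0 
   q1   q2  q3 
   q2   q1  q4 
   q3   q2  q5 
   q4   q1  q6 
 * q5   q6  q5 
   q6   q5  q6 
(> = start, * = accepting)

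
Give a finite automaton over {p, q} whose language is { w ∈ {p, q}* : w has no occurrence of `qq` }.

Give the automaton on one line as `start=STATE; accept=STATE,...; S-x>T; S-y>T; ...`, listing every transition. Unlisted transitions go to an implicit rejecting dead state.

Track partial matches of the forbidden pattern `qq`. State S2 is a dead state reached once `qq` has occurred; every other state accepts. S0 means no part of `qq` is currently matched.
A 3-state machine:
        p   q  
>* S0   S0  S1 
 * S1   S0  S2 
   S2   S2  S2 
(> = start, * = accepting)

start=S0; accept=S0,S1; S0-p>S0; S0-q>S1; S1-p>S0; S1-q>S2; S2-p>S2; S2-q>S2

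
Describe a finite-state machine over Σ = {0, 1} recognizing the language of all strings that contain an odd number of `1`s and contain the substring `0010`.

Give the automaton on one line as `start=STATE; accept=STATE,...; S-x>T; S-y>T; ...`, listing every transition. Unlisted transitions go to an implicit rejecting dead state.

start=s0; accept=s7; s0-0>s1; s0-1>s2; s1-0>s3; s1-1>s2; s2-0>s4; s2-1>s0; s3-0>s3; s3-1>s5; s4-0>s6; s4-1>s0; s5-0>s7; s5-1>s0; s6-0>s6; s6-1>s8; s7-0>s7; s7-1>s9; s8-0>s9; s8-1>s2; s9-0>s9; s9-1>s7

Run two small machines in parallel and take their product. The first has 2 states tracking the count of `1`s modulo 2; the second has 5 states tracking whether and how much of `0010` has been seen. A product state is a pair (one from each), accepting exactly when both do.
10 states suffice.
        0   1  
>  s0   s1  s2 
   s1   s3  s2 
   s2   s4  s0 
   s3   s3  s5 
   s4   s6  s0 
   s5   s7  s0 
   s6   s6  s8 
 * s7   s7  s9 
   s8   s9  s2 
   s9   s9  s7 
(> = start, * = accepting)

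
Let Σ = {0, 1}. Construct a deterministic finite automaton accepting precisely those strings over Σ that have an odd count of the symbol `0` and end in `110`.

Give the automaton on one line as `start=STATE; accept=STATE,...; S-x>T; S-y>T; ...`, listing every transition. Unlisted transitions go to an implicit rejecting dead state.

Build one automaton per condition and run them in lockstep. One (2 states) tracks the count of `0`s modulo 2; the other (4 states) tracks how much of the suffix `110` has currently been matched. Each combined state is a pair, one component from each; accept when both components accept. Equivalent product states are then merged.
        0   1  
>  S0   S1  S2 
   S1   S0  S1 
   S2   S1  S3 
   S3   S4  S3 
 * S4   S0  S1 
(> = start, * = accepting)

start=S0; accept=S4; S0-0>S1; S0-1>S2; S1-0>S0; S1-1>S1; S2-0>S1; S2-1>S3; S3-0>S4; S3-1>S3; S4-0>S0; S4-1>S1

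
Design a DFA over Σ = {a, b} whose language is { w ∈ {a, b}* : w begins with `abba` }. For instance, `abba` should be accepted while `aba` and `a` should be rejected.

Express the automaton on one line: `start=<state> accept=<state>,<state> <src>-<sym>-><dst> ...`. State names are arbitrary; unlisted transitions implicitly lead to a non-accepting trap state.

Check the first 4 symbols one by one: q0 through q3 record how many have matched `abba` so far; any wrong symbol goes to the dead state q5. After all 4 match we enter the accepting sink q4.
6 states suffice.
        a   b  
>  q0   q1  q5 
   q1   q5  q2 
   q2   q5  q3 
   q3   q4  q5 
 * q4   q4  q4 
   q5   q5  q5 
(> = start, * = accepting)

start=q0 accept=q4 q0-a->q1 q0-b->q5 q1-a->q5 q1-b->q2 q2-a->q5 q2-b->q3 q3-a->q4 q3-b->q5 q4-a->q4 q4-b->q4 q5-a->q5 q5-b->q5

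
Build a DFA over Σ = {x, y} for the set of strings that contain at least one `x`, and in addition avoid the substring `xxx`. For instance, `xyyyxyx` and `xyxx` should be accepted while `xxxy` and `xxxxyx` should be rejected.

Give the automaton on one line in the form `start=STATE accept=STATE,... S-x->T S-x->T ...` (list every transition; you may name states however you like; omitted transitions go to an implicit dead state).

Handle the two conditions separately and then intersect. One (3 states) tracks the count of `x`s, saturating at 2; the other (4 states) tracks partial matches of the forbidden pattern `xxx`. Each combined state is a pair, one component from each; accept when both components accept. After merging equivalent states the machine shrinks.
        x   y  
>  S0   S1  S0 
 * S1   S2  S3 
 * S2   S4  S3 
 * S3   S1  S3 
   S4   S4  S4 
(> = start, * = accepting)

start=S0 accept=S1,S2,S3 S0-x->S1 S0-y->S0 S1-x->S2 S1-y->S3 S2-x->S4 S2-y->S3 S3-x->S1 S3-y->S3 S4-x->S4 S4-y->S4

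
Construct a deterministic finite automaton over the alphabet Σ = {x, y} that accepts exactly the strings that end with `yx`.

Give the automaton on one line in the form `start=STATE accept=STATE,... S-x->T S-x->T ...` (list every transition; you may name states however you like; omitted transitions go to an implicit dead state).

Remember how much of `yx` the current input suffix matches. State q0 means no match yet; q1 means the last symbol is `y`; q2 means the last 2 symbols are `yx`. Only q2 accepts. On a mismatch, fall back to the longest proper suffix that is still a prefix of `yx`.
With 3 states:
        x   y  
>  q0   q0  q1 
   q1   q2  q1 
 * q2   q0  q1 
(> = start, * = accepting)

start=q0 accept=q2 q0-x->q0 q0-y->q1 q1-x->q2 q1-y->q1 q2-x->q0 q2-y->q1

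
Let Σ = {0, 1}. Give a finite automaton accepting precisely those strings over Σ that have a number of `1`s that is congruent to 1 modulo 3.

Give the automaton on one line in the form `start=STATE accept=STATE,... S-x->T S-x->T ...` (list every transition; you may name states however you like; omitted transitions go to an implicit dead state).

start=q0 accept=q1 q0-0->q0 q0-1->q1 q1-0->q1 q1-1->q2 q2-0->q2 q2-1->q0

Keep the running count of `1`s modulo 3: each `1` advances along the cycle q0 → q1 → q2 → q0 while other symbols loop. Accept at q1.
A 3-state machine:
        0   1  
>  q0   q0  q1 
 * q1   q1  q2 
   q2   q2  q0 
(> = start, * = accepting)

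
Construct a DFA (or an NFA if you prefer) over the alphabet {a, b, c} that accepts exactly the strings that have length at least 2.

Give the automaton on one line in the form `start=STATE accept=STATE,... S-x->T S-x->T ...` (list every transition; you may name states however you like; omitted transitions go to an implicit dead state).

start=q0 accept=q2,q3 q0-a->q1 q0-b->q1 q0-c->q1 q1-a->q2 q1-b->q2 q1-c->q2 q2-a->q3 q2-b->q3 q2-c->q3 q3-a->q3 q3-b->q3 q3-c->q3

Count input length up to 3: every symbol moves from q0 toward q3, which means 'more than 2' and absorbs. Accept from {q2, q3}.
A 4-state machine:
        a   b   c  
>  q0   q1  q1  q1 
   q1   q2  q2  q2 
 * q2   q3  q3  q3 
 * q3   q3  q3  q3 
(> = start, * = accepting)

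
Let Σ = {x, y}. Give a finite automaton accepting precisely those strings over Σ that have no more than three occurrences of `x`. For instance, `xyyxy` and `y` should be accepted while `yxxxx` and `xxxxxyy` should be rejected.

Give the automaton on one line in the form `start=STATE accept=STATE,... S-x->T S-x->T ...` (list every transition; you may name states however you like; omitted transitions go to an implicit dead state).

Only the number of `x`s matters, and only up to 4. Make a chain A → B → C → D → E advanced by each `x` (with E absorbing); every other symbol self-loops. The accepting set is {A, B, C, D}.
5 states suffice.
       x  y 
>* A   B  A 
 * B   C  B 
 * C   D  C 
 * D   E  D 
   E   E  E 
(> = start, * = accepting)

start=A accept=A,B,C,D A-x->B A-y->A B-x->C B-y->B C-x->D C-y->C D-x->E D-y->D E-x->E E-y->E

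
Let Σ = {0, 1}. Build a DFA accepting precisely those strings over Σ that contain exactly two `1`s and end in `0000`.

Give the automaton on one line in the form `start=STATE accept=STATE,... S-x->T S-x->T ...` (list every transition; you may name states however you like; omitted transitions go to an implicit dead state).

Handle the two conditions separately and then intersect. One (4 states) tracks the count of `1`s, saturating at 3; the other (5 states) tracks how much of the suffix `0000` has currently been matched. Each combined state is a pair, one component from each; accept when both components accept. After merging equivalent states the machine shrinks.
An 8-state machine:
        0   1  
>  S0   S0  S1 
   S1   S1  S2 
   S2   S3  S4 
   S3   S5  S4 
   S4   S4  S4 
   S5   S6  S4 
   S6   S7  S4 
 * S7   S7  S4 
(> = start, * = accepting)

start=S0 accept=S7 S0-0->S0 S0-1->S1 S1-0->S1 S1-1->S2 S2-0->S3 S2-1->S4 S3-0->S5 S3-1->S4 S4-0->S4 S4-1->S4 S5-0->S6 S5-1->S4 S6-0->S7 S6-1->S4 S7-0->S7 S7-1->S4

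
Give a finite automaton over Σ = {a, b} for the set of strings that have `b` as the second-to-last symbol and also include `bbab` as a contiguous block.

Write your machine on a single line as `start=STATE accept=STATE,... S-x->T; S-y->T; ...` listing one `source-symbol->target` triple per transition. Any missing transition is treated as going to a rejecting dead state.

start=q0; accept=q9,q10; q0-a->q1; q0-b->q2; q1-a->q3; q1-b->q4; q2-a->q5; q2-b->q6; q3-a->q3; q3-b->q4; q4-a->q5; q4-b->q6; q5-a->q3; q5-b->q4; q6-a->q7; q6-b->q6; q7-a->q3; q7-b->q8; q8-a->q9; q8-b->q10; q9-a->q11; q9-b->q8; q10-a->q9; q10-b->q10; q11-a->q11; q11-b->q8

Build one automaton per condition and run them in lockstep. The first has 7 states tracking the last 2 symbols read; the second has 5 states tracking whether and how much of `bbab` has been seen. A product state is a pair (one from each), accepting exactly when both do.
          a    b  
>  q0     q1   q2 
   q1     q3   q4 
   q2     q5   q6 
   q3     q3   q4 
   q4     q5   q6 
   q5     q3   q4 
   q6     q7   q6 
   q7     q3   q8 
   q8     q9  q10 
 * q9    q11   q8 
 * q10    q9  q10 
   q11   q11   q8 
(> = start, * = accepting)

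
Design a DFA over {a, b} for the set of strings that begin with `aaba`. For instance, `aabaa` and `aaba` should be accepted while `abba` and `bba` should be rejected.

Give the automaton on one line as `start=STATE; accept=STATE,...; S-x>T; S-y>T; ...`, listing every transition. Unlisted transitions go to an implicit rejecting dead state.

Walk along `aaba` while the input agrees: from S0 take `a` to S1, and so on. Any deviation drops to the rejecting sink S5. Once S4 is reached the prefix is confirmed and every continuation is accepted.
6 states suffice.
        a   b  
>  S0   S1  S5 
   S1   S2  S5 
   S2   S5  S3 
   S3   S4  S5 
 * S4   S4  S4 
   S5   S5  S5 
(> = start, * = accepting)

start=S0; accept=S4; S0-a>S1; S0-b>S5; S1-a>S2; S1-b>S5; S2-a>S5; S2-b>S3; S3-a>S4; S3-b>S5; S4-a>S4; S4-b>S4; S5-a>S5; S5-b>S5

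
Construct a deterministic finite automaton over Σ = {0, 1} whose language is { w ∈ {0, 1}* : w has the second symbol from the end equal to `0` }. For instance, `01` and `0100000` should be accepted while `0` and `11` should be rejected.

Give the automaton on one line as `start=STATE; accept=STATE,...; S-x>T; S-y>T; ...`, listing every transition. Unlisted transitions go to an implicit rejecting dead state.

start=q0; accept=q3,q4; q0-0>q1; q0-1>q2; q1-0>q3; q1-1>q4; q2-0>q5; q2-1>q6; q3-0>q3; q3-1>q4; q4-0>q5; q4-1>q6; q5-0>q3; q5-1>q4; q6-0>q5; q6-1>q6

Because acceptance depends on a position counted from the end, the machine has to buffer the most recent 2 symbols. Make each state the string of the last up-to-2 symbols read; on input `x` shift the window left and append `x`. Accept when the buffered window has length 2 and begins with `0`.
7 states suffice.
        0   1  
>  q0   q1  q2 
   q1   q3  q4 
   q2   q5  q6 
 * q3   q3  q4 
 * q4   q5  q6 
   q5   q3  q4 
   q6   q5  q6 
(> = start, * = accepting)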